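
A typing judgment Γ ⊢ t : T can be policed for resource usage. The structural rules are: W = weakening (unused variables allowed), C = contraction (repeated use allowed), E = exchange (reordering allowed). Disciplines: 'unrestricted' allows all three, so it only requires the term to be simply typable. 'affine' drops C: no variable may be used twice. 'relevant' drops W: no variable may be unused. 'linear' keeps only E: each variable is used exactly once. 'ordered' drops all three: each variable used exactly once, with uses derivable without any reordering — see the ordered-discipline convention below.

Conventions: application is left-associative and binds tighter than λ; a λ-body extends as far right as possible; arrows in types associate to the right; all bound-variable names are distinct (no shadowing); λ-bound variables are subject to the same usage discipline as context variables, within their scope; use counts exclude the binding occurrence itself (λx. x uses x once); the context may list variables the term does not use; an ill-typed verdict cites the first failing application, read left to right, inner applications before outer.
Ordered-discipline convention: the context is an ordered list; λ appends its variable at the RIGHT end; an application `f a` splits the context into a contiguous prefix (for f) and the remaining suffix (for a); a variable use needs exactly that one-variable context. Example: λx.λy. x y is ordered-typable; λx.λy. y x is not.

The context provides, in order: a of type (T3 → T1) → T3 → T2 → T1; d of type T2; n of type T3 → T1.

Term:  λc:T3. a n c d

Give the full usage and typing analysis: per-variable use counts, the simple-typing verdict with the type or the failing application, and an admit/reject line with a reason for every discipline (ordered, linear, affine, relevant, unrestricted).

usage: a ×1; d ×1; n ×1; c (bound) ×1
use order (left to right): a, n, c, d
typing: ✓ — T3 → T1
ordered: ✗ — use order a, n, c, d needs exchange
linear: ✓ — single use per variable (a, d, n, c)
affine: ✓ — a, d, n, c: no repeats, contraction unneeded
relevant: ✓ — at least one use each (a, d, n, c)
unrestricted: ✓ — simply typable at T3 → T1; W, C, E all held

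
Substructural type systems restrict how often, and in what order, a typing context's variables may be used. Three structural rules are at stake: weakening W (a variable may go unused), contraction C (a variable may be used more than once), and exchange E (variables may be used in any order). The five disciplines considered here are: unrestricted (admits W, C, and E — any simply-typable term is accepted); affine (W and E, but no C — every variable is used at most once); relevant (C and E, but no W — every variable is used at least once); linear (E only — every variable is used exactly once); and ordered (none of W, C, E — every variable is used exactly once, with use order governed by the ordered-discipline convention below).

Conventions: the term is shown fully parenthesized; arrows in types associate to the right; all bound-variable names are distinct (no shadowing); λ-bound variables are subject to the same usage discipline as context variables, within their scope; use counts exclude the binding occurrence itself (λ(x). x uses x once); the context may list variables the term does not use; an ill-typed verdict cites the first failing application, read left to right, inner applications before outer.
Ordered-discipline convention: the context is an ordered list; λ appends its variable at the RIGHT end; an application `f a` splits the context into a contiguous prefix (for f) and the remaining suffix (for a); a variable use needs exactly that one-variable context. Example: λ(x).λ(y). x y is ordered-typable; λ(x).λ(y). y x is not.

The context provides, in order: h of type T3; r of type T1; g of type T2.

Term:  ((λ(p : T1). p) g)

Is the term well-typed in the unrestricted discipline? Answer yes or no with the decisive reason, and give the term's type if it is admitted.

no — the type mismatch rejects it
use counts: h: 0; r: 0; g: 1; p [bound]: 1
use order (left to right): p, g
typing: ill-typed: a function awaiting T1 gets T2
all disciplines: ordered ✗ · linear ✗ · affine ✗ · relevant ✗ · unrestricted ✗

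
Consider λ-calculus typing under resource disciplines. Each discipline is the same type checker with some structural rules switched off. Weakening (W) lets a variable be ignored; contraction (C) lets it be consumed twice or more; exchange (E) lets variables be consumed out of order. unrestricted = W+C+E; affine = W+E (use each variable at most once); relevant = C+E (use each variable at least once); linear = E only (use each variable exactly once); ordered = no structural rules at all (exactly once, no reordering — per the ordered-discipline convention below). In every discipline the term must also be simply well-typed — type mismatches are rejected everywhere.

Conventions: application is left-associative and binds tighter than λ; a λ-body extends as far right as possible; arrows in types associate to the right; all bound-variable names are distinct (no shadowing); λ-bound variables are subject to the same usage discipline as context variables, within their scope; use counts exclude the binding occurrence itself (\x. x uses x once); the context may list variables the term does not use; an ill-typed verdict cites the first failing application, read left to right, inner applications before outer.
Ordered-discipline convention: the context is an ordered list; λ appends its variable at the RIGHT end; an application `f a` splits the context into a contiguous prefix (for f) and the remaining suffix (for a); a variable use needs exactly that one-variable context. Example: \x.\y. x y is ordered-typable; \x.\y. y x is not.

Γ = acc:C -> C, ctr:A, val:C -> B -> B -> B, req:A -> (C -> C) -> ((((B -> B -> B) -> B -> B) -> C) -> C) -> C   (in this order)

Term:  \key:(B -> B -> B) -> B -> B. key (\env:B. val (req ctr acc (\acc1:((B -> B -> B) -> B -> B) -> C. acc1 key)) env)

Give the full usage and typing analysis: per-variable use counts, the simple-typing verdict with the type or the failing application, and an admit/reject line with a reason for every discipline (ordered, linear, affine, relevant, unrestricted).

use counts: acc ×1, ctr ×1, val ×1, req ×1, key [bound] ×2, env [bound] ×1, acc1 [bound] ×1
order of uses: key, val, req, ctr, acc, acc1, key, env
typing: well-typed — term : ((B -> B -> B) -> B -> B) -> B -> B
ordered: ✗, repeated use of key ×2
linear: ✗, repeated use of key ×2
affine: ✗, repeated use of key ×2
relevant: ✓, every one of acc, ctr, val, req, key, env, acc1 appears
unrestricted: ✓, simply typable at ((B -> B -> B) -> B -> B) -> B -> B; W, C, E all held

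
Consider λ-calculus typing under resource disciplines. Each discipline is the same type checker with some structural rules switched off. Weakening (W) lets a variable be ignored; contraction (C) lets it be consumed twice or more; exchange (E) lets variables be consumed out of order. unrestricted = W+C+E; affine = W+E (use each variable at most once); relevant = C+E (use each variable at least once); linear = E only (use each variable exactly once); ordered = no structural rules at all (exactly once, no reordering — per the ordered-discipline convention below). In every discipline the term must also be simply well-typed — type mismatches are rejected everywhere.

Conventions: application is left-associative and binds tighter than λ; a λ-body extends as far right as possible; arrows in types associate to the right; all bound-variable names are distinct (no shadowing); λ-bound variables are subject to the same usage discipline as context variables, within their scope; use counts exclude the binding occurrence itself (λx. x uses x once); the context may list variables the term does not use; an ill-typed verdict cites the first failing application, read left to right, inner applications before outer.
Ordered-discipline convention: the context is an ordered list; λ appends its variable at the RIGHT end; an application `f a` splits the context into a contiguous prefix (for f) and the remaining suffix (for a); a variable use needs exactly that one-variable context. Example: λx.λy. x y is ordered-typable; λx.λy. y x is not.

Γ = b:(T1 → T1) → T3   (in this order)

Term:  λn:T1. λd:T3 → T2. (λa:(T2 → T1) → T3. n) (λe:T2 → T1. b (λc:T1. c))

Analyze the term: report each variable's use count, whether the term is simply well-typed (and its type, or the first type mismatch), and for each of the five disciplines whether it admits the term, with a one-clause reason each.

usage: b ×1; n (bound) ×1; d (bound) ×0; a (bound) ×0; e (bound) ×0; c (bound) ×1
order of uses: n, b, c
typing: the term checks, with type T1 → (T3 → T2) → T1
ordered ✗ (d, a, e left unused)
linear ✗ (d, a, e left unused)
affine ✓ (at most one use each (b, n, d, a, e, c))
relevant ✗ (d, a, e left unused)
unrestricted ✓ (type-checks (T1 → (T3 → T2) → T1) and nothing is barred)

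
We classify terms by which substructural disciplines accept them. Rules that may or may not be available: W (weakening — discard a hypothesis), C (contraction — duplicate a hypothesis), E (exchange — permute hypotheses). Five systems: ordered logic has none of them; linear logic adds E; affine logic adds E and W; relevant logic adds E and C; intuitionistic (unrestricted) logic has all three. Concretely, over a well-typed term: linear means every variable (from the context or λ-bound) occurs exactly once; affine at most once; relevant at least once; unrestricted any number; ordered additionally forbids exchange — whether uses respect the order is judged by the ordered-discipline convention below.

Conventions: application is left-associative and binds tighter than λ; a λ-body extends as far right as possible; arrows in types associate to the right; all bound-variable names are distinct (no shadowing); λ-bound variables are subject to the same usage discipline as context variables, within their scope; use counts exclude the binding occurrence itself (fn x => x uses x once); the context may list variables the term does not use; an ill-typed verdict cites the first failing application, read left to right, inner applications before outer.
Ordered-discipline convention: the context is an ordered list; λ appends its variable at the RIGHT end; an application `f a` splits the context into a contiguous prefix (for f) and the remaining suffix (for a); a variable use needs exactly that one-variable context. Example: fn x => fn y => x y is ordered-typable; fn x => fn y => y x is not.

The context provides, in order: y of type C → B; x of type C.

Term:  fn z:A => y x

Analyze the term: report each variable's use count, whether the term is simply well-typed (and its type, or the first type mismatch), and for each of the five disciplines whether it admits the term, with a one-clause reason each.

counts: y=1, x=1, z (bound)=0
order of uses: y, x
typing: ✓ — A → B
ordered: ✗, z never used (weakening)
linear: ✗, z never used (weakening)
affine: ✓, none of y, x, z used more than once
relevant: ✗, z never used (weakening)
unrestricted: ✓, type-checks (A → B) and nothing is barred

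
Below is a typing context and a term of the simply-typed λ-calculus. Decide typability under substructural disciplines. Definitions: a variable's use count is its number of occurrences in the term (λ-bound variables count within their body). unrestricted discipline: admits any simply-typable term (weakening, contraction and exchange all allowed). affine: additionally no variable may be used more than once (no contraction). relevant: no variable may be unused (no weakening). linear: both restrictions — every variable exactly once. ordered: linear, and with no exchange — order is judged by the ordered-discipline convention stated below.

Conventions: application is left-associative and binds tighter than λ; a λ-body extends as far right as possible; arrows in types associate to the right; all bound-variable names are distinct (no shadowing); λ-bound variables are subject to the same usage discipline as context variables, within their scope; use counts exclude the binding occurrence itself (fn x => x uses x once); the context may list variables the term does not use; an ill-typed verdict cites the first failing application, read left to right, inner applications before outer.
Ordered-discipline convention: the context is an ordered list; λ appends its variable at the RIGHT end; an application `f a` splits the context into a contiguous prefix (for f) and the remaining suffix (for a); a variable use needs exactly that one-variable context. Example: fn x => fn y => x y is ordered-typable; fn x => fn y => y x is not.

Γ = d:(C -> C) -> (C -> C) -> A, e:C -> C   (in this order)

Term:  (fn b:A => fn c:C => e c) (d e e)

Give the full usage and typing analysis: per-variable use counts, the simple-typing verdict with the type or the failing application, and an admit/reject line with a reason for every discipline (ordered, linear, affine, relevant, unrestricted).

use counts: d: 1, e: 3, b (λ-bound): 0, c (λ-bound): 1
uses in reading order: e, c, d, e, e
typing: well-typed at C -> C
ordered: ✗, e ×3 used more than once (contraction); b left unused
linear: ✗, e ×3 used more than once (contraction); b left unused
affine: ✗, e ×3 used more than once (contraction)
relevant: ✗, b left unused
unrestricted: ✓, type-checks (C -> C) and nothing is barred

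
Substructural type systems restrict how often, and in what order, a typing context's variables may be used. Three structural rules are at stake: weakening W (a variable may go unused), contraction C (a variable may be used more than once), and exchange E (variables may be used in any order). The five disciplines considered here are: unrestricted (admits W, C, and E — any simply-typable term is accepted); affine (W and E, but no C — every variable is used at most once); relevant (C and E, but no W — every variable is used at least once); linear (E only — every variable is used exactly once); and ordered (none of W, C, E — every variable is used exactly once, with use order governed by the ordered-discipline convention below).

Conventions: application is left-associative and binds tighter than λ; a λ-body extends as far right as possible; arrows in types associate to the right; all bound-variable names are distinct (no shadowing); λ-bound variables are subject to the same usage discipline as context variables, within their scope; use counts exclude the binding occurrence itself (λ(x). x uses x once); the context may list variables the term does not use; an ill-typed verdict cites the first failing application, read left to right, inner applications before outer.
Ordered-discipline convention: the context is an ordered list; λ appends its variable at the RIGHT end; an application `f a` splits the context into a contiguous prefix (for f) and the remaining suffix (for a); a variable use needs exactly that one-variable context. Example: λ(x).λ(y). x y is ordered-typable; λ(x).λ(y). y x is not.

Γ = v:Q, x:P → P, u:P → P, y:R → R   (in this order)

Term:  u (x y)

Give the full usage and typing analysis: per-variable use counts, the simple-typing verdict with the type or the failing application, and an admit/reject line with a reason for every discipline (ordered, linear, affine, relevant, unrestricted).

use counts: v: 0×; x: 1×; u: 1×; y: 1×
uses in reading order: u, x, y
typing: ill-typed: an argument R → R mismatches the expected P
ordered ✗ (not simply typable)
linear ✗ (fails simple typing)
affine ✗ (a type mismatch blocks all five)
relevant ✗ (the type mismatch rejects it)
unrestricted ✗ (not simply typable)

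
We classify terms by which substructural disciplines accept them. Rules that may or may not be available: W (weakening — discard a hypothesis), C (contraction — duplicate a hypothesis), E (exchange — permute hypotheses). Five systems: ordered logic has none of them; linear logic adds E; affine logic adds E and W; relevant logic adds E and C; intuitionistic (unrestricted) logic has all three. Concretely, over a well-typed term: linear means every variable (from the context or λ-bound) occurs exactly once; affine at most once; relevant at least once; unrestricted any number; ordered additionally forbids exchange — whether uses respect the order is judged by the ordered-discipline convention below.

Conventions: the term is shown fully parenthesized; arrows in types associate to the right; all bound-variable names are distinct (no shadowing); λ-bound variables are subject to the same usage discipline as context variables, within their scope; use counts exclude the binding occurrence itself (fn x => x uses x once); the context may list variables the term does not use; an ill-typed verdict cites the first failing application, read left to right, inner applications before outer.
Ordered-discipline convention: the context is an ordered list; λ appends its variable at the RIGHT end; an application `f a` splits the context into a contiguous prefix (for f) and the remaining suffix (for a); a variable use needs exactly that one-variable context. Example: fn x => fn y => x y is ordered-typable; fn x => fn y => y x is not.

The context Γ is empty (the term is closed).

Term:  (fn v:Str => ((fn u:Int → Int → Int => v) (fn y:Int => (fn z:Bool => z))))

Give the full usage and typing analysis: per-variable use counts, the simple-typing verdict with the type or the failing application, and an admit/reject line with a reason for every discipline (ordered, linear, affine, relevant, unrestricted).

counts: v (λ-bound): 1×, u (λ-bound): 0×, y (λ-bound): 0×, z (λ-bound): 1×
use order (left to right): v, z
typing: ill-typed: a function awaiting Int → Int → Int gets Int → Bool → Bool
ordered: ✗ — fails simple typing
linear: ✗ — a type mismatch blocks all five
affine: ✗ — the type mismatch rejects it
relevant: ✗ — not simply typable
unrestricted: ✗ — fails simple typing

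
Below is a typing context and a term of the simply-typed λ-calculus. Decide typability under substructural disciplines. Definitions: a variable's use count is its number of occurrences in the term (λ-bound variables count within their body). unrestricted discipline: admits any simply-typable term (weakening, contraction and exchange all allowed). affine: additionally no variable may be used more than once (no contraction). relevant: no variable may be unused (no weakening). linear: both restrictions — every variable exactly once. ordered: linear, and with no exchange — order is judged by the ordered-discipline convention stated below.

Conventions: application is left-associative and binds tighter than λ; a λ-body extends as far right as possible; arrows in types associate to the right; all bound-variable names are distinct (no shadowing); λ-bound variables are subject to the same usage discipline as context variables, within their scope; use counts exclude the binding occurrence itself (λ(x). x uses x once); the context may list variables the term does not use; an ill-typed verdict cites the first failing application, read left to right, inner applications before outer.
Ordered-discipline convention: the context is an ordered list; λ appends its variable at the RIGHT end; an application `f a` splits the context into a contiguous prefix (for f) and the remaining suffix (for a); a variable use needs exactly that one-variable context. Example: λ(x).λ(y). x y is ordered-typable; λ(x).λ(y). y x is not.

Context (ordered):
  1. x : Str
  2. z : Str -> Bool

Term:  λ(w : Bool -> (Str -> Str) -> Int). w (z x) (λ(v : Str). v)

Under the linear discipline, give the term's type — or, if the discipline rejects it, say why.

term : (Bool -> (Str -> Str) -> Int) -> Int
variable uses: x ×1; z ×1; w [bound] ×1; v [bound] ×1
left-to-right use order: w, z, x, v
typing: well-typed at (Bool -> (Str -> Str) -> Int) -> Int
across the five disciplines: ordered ✗; linear ✓; affine ✓; relevant ✓; unrestricted ✓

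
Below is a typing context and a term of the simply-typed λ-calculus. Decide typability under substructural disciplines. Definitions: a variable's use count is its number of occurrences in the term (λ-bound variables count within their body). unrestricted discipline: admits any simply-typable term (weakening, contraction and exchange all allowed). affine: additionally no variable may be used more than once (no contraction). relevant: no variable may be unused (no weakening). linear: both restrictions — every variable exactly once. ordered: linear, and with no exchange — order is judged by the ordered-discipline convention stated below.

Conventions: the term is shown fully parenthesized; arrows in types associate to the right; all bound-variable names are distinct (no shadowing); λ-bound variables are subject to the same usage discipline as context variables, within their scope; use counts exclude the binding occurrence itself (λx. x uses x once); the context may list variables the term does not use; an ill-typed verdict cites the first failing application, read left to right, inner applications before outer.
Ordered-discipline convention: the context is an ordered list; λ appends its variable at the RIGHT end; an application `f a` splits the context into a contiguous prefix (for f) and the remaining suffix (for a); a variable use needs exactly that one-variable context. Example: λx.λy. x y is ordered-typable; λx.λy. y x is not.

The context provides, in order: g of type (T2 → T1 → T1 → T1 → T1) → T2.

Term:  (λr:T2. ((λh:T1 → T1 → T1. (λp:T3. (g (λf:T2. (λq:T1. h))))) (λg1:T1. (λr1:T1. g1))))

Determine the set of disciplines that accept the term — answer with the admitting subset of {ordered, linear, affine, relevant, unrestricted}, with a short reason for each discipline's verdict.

admitted in: affine, unrestricted
counts: g: 1, r (λ-bound): 0, h (λ-bound): 1, p (λ-bound): 0, f (λ-bound): 0, q (λ-bound): 0, g1 (λ-bound): 1, r1 (λ-bound): 0
left-to-right use order: g, h, g1
typing: the term checks, with type T2 → T3 → T2
ordered ✗ (unused: r, p, f, q, r1 — weakening required)
linear ✗ (unused: r, p, f, q, r1 — weakening required)
affine ✓ (at most one use each (g, r, h, p, f, q, g1, r1))
relevant ✗ (unused: r, p, f, q, r1 — weakening required)
unrestricted ✓ (typability at T2 → T3 → T2 is all that's needed)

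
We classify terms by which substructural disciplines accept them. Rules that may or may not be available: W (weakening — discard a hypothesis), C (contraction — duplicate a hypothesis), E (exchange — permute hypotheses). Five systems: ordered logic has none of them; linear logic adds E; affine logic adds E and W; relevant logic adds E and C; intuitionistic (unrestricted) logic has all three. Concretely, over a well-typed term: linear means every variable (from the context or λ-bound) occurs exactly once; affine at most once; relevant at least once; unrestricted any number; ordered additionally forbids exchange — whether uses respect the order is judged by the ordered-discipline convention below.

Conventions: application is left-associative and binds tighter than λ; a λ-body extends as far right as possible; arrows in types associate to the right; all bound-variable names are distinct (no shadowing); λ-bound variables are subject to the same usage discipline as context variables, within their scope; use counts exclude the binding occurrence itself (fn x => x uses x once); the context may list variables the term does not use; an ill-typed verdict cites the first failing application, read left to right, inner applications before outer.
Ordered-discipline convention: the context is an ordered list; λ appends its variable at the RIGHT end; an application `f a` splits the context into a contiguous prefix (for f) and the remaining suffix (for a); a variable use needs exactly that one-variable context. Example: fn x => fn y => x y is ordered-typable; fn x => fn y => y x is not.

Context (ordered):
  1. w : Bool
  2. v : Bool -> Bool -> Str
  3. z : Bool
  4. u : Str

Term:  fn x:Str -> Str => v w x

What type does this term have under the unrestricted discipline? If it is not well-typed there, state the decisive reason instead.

not well-typed under unrestricted — fails simple typing
counts: w=1; v=1; z=0; u=0; x (λ-bound)=1
left-to-right use order: v, w, x
typing: ill-typed: an application expects Bool but receives Str -> Str
summary: ordered ✗; linear ✗; affine ✗; relevant ✗; unrestricted ✗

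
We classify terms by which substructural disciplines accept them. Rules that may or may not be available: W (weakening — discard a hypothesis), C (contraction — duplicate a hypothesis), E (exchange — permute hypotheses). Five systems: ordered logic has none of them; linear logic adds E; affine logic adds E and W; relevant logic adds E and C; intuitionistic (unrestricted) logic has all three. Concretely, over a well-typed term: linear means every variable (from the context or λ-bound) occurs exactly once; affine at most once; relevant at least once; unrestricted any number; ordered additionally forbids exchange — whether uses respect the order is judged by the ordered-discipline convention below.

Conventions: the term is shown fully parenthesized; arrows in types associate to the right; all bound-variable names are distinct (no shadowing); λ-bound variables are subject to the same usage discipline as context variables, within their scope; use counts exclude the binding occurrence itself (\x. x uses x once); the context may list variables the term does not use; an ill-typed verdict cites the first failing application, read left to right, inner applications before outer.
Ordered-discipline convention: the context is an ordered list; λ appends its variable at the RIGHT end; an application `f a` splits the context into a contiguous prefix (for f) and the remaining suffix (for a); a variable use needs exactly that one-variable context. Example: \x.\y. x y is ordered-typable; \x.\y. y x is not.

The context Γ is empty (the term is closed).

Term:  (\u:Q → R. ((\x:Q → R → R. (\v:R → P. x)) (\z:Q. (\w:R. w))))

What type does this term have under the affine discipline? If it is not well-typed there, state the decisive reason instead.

term : (Q → R) → (R → P) → Q → R → R
variable uses: u (bound): 0; x (bound): 1; v (bound): 0; z (bound): 0; w (bound): 1
order of uses: x, w
typing: well-typed — term : (Q → R) → (R → P) → Q → R → R
all disciplines: ordered ✗ · linear ✗ · affine ✓ · relevant ✗ · unrestricted ✓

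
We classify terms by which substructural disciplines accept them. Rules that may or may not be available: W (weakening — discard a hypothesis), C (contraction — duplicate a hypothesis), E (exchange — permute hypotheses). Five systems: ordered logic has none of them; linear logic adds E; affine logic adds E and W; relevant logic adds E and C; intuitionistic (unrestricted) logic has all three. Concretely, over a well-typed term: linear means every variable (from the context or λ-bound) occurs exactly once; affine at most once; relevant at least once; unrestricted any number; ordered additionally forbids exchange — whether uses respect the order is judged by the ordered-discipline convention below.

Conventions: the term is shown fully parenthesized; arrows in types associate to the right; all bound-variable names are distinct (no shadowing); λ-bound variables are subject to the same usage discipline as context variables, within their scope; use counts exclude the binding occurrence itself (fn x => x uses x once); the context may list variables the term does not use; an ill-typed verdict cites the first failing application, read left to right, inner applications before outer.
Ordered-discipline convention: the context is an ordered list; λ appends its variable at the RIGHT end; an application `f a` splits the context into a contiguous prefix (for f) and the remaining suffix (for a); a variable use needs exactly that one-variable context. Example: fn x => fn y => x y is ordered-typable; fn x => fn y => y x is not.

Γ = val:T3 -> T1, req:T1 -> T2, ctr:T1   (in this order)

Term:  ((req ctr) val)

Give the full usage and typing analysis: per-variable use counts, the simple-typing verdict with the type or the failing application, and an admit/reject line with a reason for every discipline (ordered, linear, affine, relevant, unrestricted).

use counts: val: 1; req: 1; ctr: 1
uses in reading order: req, ctr, val
typing: ill-typed: non-arrow in function slot: T2
ordered ✗ (fails simple typing)
linear ✗ (a type mismatch blocks all five)
affine ✗ (the type mismatch rejects it)
relevant ✗ (not simply typable)
unrestricted ✗ (fails simple typing)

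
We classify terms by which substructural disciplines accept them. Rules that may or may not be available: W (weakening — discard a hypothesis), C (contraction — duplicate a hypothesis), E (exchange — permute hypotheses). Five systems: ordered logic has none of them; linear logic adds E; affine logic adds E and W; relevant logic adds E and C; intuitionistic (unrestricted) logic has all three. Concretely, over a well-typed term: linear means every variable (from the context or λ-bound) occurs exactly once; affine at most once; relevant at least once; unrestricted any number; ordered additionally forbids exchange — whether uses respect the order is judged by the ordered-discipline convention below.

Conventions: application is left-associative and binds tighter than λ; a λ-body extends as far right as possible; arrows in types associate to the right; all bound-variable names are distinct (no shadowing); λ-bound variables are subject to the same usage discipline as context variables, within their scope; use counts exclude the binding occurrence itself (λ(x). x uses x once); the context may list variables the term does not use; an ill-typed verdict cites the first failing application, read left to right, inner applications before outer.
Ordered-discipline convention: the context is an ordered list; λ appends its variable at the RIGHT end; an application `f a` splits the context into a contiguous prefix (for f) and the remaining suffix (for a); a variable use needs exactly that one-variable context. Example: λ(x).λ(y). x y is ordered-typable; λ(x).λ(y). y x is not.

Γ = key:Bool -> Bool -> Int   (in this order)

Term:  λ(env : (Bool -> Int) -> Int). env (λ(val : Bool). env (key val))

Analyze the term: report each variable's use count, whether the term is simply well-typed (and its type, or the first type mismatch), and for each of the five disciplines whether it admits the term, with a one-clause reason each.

usage: key ×1, env (bound) ×2, val (bound) ×1
left-to-right use order: env, env, key, val
typing: well-typed — term : ((Bool -> Int) -> Int) -> Int
ordered: ✗, env ×2 used more than once (contraction)
linear: ✗, env ×2 used more than once (contraction)
affine: ✗, env ×2 used more than once (contraction)
relevant: ✓, none of key, env, val goes unused
unrestricted: ✓, well-typed at ((Bool -> Int) -> Int) -> Int; no restrictions here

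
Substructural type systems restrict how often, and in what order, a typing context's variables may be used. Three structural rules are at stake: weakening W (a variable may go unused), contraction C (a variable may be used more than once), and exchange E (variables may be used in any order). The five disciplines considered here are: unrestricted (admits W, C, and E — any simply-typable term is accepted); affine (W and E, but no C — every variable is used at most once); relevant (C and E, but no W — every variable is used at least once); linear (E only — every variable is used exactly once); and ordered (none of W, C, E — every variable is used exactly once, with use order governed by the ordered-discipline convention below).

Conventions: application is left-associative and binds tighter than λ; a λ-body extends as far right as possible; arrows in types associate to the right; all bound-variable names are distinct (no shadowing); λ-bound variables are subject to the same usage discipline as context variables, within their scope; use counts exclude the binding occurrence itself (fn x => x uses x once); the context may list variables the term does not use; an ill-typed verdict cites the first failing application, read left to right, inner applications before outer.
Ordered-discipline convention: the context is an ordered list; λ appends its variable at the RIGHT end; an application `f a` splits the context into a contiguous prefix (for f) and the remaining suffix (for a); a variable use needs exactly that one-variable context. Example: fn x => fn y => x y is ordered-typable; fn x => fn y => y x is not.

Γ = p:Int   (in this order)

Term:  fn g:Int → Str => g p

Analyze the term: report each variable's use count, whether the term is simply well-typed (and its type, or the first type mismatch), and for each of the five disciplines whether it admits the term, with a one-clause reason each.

usage: p: 1×; g [bound]: 1×
use order (left to right): g, p
typing: ✓ — (Int → Str) → Str
ordered ✗ (use order g, p needs exchange)
linear ✓ (exactly-once usage across p, g)
affine ✓ (none of p, g used more than once)
relevant ✓ (p, g: all used, weakening unneeded)
unrestricted ✓ (typability at (Int → Str) → Str is all that's needed)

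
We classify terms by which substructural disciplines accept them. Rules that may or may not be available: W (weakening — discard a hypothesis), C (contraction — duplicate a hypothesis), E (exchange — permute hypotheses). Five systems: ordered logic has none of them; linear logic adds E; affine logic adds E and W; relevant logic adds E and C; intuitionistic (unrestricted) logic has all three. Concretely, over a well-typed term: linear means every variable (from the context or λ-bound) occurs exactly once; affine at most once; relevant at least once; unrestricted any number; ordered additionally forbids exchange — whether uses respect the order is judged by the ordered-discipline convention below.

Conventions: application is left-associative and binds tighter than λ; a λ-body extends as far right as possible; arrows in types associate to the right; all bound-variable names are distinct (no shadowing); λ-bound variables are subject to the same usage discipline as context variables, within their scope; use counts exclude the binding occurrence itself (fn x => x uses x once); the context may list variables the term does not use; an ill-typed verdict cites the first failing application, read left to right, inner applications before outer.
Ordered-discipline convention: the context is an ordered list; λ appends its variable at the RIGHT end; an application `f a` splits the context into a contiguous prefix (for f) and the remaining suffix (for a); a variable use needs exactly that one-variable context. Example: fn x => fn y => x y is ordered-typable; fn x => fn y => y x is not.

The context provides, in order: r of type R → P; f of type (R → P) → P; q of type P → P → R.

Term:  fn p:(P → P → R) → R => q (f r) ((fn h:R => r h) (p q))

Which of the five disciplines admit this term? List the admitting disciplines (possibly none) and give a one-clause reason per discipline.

admitting disciplines: relevant, unrestricted
variable uses: r ×2; f ×1; q ×2; p [bound] ×1; h [bound] ×1
left-to-right use order: q, f, r, r, h, p, q
typing: well-typed — term : ((P → P → R) → R) → R
ordered: ✗, needs contraction — r ×2, q ×2
linear: ✗, needs contraction — r ×2, q ×2
affine: ✗, needs contraction — r ×2, q ×2
relevant: ✓, r, f, q, p, h: all used, weakening unneeded
unrestricted: ✓, type-checks (((P → P → R) → R) → R) and nothing is barred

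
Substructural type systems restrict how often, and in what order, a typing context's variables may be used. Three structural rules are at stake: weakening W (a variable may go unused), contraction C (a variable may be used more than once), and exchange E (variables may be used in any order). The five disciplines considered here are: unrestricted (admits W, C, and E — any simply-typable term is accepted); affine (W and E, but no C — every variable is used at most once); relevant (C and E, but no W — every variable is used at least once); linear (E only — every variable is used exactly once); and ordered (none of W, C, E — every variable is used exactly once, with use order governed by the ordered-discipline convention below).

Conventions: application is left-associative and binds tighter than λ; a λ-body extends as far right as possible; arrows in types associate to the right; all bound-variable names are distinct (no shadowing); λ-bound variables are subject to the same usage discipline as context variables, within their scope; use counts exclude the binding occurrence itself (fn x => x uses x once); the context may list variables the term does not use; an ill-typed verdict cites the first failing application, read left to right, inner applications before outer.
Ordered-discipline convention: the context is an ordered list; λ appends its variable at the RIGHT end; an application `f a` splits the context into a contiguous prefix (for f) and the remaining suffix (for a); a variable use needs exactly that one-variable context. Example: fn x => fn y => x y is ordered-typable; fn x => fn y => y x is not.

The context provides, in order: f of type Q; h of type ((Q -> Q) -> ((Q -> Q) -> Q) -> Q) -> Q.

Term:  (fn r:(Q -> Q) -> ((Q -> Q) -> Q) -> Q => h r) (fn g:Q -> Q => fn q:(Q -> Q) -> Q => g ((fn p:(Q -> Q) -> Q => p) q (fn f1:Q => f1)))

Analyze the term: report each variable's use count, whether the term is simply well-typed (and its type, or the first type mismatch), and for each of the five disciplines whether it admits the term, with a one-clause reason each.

use counts: f=0, h=1, r (bound)=1, g (bound)=1, q (bound)=1, p (bound)=1, f1 (bound)=1
order of uses: h, r, g, p, q, f1
typing: ✓ — Q
ordered ✗ (f never used (weakening))
linear ✗ (f never used (weakening))
affine ✓ (no duplicate uses among f, h, r, g, q, p, f1)
relevant ✗ (f never used (weakening))
unrestricted ✓ (type-checks (Q) and nothing is barred)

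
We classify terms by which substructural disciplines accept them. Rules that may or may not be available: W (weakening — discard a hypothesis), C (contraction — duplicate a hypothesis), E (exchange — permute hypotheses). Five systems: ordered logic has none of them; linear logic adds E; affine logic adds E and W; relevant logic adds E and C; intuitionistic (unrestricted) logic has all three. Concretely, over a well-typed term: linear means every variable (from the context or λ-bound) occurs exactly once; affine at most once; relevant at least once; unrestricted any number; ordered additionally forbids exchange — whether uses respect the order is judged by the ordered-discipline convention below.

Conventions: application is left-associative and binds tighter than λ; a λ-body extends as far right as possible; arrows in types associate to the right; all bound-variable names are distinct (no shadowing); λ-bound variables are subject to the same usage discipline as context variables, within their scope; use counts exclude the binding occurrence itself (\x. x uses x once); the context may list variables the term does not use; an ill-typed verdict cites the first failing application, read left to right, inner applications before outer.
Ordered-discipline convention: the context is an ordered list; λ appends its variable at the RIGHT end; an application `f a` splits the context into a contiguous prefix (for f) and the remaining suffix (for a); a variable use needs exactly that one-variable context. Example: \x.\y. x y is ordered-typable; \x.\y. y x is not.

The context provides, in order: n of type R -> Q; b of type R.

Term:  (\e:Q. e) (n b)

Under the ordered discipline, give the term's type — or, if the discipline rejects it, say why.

term : Q
counts: n: 1; b: 1; e (bound): 1
order of uses: e, n, b
typing: well-typed — term : Q
summary: ordered ✓ | linear ✓ | affine ✓ | relevant ✓ | unrestricted ✓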